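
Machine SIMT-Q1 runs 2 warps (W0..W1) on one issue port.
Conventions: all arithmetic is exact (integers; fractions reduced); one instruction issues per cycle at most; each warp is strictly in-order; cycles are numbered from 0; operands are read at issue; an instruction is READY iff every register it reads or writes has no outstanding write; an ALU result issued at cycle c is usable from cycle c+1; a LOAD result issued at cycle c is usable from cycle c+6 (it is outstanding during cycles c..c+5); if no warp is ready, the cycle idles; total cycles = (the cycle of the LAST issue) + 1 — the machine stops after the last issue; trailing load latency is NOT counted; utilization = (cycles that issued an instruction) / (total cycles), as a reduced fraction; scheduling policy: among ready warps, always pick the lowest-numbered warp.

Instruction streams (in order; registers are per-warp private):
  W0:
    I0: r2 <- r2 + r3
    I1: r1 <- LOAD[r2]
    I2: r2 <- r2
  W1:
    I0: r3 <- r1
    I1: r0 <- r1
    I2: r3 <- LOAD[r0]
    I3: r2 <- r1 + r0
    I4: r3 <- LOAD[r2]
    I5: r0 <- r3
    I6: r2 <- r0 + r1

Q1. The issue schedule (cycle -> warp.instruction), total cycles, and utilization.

cycle 0: W0.I0
cycle 1: W0.I1
cycle 2: W0.I2
cycle 3: W1.I0
cycle 4: W1.I1
cycle 5: W1.I2
cycle 6: W1.I3
cycle 7: idle
cycle 8: idle
cycle 9: idle
cycle 10: idle
cycle 11: W1.I4
cycle 12: idle
cycle 13: idle
cycle 14: idle
cycle 15: idle
cycle 16: idle
cycle 17: W1.I5
cycle 18: W1.I6

Answer: 19 cycles, utilization 10/19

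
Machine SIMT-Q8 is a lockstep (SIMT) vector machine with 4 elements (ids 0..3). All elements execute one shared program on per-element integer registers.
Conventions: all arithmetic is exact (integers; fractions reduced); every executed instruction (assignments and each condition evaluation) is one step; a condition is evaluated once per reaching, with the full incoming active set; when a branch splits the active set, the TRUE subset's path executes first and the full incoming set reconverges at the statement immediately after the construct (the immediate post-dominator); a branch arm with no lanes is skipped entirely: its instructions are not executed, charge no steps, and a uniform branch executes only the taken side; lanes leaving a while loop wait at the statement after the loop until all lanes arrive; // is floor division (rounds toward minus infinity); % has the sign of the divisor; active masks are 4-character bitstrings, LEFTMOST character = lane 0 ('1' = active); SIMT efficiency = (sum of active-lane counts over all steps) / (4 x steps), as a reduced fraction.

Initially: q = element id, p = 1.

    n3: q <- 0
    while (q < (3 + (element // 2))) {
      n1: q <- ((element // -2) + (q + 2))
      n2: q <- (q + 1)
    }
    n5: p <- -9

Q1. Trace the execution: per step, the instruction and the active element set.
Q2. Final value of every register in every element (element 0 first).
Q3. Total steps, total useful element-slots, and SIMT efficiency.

step 0: q <- 0                       1111
step 1: eval (q < (3 + (element // 2))) 1111
step 2: q <- ((element // -2) + (q + 2)) 1111
step 3: q <- (q + 1)                 1111
step 4: eval (q < (3 + (element // 2))) 1111
step 5: q <- ((element // -2) + (q + 2)) 0111
step 6: q <- (q + 1)                 0111
step 7: eval (q < (3 + (element // 2))) 0111
step 8: q <- ((element // -2) + (q + 2)) 0001
step 9: q <- (q + 1)                 0001
step 10: eval (q < (3 + (element // 2))) 0001
step 11: q <- ((element // -2) + (q + 2)) 0001
step 12: q <- (q + 1)                 0001
step 13: eval (q < (3 + (element // 2))) 0001
step 14: p <- -9                      1111

Answer: 15 steps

q: 3,4,4,4
p: -9,-9,-9,-9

steps = 15; useful = 39; efficiency = 39/60 = 13/20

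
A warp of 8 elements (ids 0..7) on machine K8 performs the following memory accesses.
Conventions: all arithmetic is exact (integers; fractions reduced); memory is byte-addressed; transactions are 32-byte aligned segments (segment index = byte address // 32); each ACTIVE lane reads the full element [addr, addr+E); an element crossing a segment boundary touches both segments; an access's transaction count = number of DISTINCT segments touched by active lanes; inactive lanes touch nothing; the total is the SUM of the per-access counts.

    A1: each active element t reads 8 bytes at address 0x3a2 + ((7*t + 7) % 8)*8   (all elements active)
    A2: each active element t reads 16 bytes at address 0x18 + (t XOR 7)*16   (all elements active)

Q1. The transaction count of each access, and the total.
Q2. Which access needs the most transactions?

A1: 3 transactions
A2: 5 transactions

Answer: 3,5; total 8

Answer: A2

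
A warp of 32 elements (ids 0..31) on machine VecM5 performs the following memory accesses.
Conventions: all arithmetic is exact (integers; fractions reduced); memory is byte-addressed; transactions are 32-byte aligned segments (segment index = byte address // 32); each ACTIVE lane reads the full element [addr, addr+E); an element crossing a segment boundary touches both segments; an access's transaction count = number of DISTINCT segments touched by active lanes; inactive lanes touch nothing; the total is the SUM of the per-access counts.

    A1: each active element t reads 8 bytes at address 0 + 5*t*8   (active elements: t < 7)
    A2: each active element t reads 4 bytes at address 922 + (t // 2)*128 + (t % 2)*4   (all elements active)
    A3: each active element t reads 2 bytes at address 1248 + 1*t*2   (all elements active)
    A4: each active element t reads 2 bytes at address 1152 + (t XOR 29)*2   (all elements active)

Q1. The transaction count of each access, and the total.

A1: 7 transactions
A2: 32 transactions
A3: 2 transactions
A4: 2 transactions

Answer: 7,32,2,2; total 43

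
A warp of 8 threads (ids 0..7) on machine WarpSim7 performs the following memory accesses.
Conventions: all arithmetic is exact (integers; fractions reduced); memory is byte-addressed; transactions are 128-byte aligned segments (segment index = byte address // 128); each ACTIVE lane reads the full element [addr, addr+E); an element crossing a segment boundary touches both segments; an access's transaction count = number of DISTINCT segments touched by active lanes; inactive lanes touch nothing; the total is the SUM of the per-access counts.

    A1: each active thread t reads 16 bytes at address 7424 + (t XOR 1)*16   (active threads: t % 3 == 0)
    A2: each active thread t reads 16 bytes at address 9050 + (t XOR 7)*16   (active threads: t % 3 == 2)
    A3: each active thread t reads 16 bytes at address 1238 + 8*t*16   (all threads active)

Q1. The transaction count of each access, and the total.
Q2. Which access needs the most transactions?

A1: 1 transaction
A2: 2 transactions
A3: 8 transactions

Answer: 1,2,8; total 11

Answer: A3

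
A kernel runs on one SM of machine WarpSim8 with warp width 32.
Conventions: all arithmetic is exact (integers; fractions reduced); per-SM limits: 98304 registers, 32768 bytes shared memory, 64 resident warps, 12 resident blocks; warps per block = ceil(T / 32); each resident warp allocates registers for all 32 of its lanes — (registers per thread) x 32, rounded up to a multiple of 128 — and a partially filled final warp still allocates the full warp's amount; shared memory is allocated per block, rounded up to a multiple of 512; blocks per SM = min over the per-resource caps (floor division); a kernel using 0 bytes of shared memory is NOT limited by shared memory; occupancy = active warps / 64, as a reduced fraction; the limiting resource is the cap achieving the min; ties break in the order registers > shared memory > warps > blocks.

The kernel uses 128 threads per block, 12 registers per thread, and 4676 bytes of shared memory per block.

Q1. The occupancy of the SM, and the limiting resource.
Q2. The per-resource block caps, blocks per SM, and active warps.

Answer: occupancy 3/8, limited by shared memory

registers: 64 blocks
shared memory: 6 blocks
warps: 16 blocks
blocks: 12 blocks

Answer: 6 blocks, 24 active warps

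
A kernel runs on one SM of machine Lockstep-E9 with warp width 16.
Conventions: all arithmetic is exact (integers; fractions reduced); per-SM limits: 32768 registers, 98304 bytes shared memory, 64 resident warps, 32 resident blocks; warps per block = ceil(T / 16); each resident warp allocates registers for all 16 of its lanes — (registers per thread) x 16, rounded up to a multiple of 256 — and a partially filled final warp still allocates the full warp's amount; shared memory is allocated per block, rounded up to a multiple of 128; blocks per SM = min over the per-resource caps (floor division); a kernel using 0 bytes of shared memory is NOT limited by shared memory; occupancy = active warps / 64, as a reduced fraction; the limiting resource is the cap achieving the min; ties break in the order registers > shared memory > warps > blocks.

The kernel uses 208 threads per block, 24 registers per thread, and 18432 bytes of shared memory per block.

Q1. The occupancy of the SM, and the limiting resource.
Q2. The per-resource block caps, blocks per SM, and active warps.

Answer: occupancy 13/16, limited by registers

registers: 4 blocks
shared memory: 5 blocks
warps: 4 blocks
blocks: 32 blocks

Answer: 4 blocks, 52 active warps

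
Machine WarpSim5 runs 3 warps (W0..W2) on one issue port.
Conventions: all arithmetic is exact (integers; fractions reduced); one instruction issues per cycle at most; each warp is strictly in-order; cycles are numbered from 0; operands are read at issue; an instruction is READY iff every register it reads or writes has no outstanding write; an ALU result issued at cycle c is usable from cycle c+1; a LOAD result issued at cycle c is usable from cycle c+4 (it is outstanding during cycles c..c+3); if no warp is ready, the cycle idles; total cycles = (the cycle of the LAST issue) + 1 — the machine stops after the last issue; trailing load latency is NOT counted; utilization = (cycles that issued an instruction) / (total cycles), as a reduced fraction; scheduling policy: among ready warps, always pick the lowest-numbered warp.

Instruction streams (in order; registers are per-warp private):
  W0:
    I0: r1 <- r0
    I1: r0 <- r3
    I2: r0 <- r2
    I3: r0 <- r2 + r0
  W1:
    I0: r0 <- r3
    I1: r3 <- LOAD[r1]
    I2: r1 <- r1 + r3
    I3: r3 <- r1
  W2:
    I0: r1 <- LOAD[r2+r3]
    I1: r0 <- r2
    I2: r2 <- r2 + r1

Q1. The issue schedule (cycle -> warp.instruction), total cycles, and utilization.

cycle 0: W0.I0
cycle 1: W0.I1
cycle 2: W0.I2
cycle 3: W0.I3
cycle 4: W1.I0
cycle 5: W1.I1
cycle 6: W2.I0
cycle 7: W2.I1
cycle 8: idle
cycle 9: W1.I2
cycle 10: W1.I3
cycle 11: W2.I2

Answer: 12 cycles, utilization 11/12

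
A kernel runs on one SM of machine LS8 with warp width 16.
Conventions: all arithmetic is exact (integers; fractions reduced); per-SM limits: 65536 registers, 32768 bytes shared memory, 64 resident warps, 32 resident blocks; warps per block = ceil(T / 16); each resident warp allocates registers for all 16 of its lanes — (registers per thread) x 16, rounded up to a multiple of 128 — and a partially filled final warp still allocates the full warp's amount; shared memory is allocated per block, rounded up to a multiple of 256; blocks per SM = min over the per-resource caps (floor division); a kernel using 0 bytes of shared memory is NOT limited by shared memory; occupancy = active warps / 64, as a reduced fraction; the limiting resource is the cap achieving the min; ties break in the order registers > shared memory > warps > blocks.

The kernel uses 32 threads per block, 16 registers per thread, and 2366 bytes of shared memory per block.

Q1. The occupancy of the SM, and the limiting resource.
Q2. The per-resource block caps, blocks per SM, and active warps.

Answer: occupancy 3/8, limited by shared memory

registers: 128 blocks
shared memory: 12 blocks
warps: 32 blocks
blocks: 32 blocks

Answer: 12 blocks, 24 active warps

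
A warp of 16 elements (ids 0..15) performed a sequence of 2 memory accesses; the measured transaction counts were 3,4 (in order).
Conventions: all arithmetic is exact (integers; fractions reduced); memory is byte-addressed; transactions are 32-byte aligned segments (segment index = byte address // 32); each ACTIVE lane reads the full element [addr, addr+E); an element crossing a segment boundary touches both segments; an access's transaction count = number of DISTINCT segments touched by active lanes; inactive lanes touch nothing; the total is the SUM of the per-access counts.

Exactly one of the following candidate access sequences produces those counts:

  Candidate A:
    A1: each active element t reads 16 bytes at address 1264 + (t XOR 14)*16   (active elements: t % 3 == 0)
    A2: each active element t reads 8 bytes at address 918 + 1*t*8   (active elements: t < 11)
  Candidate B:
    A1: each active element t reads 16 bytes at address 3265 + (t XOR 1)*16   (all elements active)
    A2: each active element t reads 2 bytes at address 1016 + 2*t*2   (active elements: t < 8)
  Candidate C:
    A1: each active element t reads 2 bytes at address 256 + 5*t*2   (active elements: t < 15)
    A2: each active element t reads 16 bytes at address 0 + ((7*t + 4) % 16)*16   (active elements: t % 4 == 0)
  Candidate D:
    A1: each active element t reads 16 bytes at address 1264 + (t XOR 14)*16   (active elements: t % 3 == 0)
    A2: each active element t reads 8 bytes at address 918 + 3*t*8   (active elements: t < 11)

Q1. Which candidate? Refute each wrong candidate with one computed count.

B: A1 gives 9 transactions, not 3
C: A1 gives 5 transactions, not 3
D: A2 gives 9 transactions, not 4
A: all counts match (3,4)

Answer: A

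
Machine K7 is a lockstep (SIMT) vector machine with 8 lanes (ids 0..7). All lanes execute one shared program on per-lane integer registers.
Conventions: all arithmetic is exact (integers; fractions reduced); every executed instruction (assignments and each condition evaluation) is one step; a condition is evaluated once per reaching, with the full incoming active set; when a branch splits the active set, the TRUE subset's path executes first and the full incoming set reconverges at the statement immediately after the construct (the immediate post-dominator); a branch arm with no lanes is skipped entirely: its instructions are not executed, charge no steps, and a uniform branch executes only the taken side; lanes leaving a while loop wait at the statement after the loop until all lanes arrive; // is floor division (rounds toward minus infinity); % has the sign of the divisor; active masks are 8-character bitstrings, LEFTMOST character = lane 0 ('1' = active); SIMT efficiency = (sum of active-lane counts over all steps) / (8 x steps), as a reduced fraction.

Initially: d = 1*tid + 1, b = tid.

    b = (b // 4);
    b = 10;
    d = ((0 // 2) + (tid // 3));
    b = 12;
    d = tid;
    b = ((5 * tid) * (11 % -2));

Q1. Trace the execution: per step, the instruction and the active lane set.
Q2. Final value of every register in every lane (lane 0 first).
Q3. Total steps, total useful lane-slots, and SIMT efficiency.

step 0: b <- (b // 4)                11111111
step 1: b <- 10                      11111111
step 2: d <- ((0 // 2) + (tid // 3)) 11111111
step 3: b <- 12                      11111111
step 4: d <- tid                     11111111
step 5: b <- ((5 * tid) * (11 % -2)) 11111111

Answer: 6 steps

d: 0,1,2,3,4,5,6,7
b: 0,-5,-10,-15,-20,-25,-30,-35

steps = 6; useful = 48; efficiency = 48/48 = 1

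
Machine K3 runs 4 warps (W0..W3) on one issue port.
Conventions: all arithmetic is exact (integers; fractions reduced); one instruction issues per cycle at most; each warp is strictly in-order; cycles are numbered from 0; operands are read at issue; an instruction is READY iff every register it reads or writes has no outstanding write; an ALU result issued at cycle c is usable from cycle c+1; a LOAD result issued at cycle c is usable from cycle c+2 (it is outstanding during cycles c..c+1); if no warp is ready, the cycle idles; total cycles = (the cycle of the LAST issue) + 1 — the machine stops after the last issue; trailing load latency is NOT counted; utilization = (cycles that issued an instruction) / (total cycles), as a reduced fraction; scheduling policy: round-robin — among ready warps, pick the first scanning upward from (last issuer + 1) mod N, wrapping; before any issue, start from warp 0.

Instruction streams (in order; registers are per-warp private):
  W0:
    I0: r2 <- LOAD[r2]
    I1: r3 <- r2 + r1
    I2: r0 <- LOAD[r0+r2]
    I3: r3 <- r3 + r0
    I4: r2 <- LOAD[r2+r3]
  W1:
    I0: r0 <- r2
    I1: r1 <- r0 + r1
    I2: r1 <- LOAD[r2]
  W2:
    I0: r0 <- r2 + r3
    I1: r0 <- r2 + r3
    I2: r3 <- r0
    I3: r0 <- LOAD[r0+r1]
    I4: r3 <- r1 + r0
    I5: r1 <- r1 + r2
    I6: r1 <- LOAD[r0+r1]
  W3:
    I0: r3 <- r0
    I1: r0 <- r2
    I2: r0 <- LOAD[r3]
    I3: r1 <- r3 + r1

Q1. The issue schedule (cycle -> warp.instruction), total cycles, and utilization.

cycle 0: W0.I0
cycle 1: W1.I0
cycle 2: W2.I0
cycle 3: W3.I0
cycle 4: W0.I1
cycle 5: W1.I1
cycle 6: W2.I1
cycle 7: W3.I1
cycle 8: W0.I2
cycle 9: W1.I2
cycle 10: W2.I2
cycle 11: W3.I2
cycle 12: W0.I3
cycle 13: W2.I3
cycle 14: W3.I3
cycle 15: W0.I4
cycle 16: W2.I4
cycle 17: W2.I5
cycle 18: W2.I6

Answer: 19 cycles, utilization 1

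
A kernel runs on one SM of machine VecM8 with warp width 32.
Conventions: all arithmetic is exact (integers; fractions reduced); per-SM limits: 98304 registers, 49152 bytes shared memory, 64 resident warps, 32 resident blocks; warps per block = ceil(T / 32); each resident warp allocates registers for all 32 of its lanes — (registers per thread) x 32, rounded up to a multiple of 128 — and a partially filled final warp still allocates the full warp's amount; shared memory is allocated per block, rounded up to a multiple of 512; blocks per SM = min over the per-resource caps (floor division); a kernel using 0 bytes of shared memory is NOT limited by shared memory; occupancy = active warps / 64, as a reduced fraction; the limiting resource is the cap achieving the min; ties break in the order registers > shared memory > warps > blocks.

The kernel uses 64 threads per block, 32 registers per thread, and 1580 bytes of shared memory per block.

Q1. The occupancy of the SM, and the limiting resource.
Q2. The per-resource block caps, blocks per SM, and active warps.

Answer: occupancy 3/4, limited by shared memory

registers: 48 blocks
shared memory: 24 blocks
warps: 32 blocks
blocks: 32 blocks

Answer: 24 blocks, 48 active warps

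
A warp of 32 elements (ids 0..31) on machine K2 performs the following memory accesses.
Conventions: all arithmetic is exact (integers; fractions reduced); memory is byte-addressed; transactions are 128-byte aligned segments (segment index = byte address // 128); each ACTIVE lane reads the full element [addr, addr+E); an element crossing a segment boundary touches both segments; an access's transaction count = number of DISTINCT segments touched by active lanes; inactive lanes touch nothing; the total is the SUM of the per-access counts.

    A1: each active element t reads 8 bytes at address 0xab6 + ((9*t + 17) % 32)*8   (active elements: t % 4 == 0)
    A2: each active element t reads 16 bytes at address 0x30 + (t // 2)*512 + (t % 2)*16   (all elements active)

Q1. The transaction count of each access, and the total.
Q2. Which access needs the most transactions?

A1: 3 transactions
A2: 16 transactions

Answer: 3,16; total 19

Answer: A2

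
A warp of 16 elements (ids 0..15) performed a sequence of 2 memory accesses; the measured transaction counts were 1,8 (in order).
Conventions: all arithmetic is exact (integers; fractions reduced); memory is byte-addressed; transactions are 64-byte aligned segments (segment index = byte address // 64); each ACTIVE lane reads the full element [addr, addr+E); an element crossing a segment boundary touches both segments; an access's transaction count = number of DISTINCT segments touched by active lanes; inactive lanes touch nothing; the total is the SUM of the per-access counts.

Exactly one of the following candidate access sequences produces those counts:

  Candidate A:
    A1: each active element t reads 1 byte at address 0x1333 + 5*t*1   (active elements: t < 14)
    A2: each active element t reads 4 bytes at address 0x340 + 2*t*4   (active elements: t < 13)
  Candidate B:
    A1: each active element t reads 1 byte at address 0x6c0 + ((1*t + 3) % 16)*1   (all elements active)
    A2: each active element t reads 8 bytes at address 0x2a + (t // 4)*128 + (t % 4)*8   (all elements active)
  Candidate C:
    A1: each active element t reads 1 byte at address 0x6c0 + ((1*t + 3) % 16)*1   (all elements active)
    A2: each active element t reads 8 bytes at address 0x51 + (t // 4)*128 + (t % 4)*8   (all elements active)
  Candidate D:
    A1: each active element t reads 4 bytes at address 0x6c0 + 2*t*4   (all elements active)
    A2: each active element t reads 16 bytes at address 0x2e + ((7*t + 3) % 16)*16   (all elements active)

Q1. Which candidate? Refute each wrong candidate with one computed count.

A: A1 gives 2 transactions, not 1
C: A2 gives 4 transactions, not 8
D: A1 gives 2 transactions, not 1
B: all counts match (1,8)

Answer: B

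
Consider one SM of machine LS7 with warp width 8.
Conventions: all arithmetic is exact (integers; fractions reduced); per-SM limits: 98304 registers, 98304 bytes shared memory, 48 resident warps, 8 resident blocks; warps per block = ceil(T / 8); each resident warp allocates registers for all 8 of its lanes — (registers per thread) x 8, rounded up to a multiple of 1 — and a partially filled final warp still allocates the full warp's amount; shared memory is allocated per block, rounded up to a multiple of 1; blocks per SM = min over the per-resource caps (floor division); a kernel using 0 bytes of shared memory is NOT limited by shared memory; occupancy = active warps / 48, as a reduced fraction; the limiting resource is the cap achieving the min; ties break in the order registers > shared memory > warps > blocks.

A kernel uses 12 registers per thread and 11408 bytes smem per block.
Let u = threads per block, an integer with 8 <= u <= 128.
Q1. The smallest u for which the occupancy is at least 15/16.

Answer: u = 41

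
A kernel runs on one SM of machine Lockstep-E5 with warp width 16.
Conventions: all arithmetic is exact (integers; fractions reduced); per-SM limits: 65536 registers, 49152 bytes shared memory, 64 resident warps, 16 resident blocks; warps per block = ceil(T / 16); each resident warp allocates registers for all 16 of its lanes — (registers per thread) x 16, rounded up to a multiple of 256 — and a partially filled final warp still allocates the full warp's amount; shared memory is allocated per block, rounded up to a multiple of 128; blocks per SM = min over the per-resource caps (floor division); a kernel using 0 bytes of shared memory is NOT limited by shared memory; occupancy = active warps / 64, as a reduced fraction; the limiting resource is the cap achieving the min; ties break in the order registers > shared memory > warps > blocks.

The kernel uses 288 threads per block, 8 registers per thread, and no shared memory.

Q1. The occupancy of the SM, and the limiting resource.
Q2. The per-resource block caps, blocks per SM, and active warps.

Answer: occupancy 27/32, limited by warps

registers: 14 blocks
shared memory: no limit (kernel uses none)
warps: 3 blocks
blocks: 16 blocks

Answer: 3 blocks, 54 active warps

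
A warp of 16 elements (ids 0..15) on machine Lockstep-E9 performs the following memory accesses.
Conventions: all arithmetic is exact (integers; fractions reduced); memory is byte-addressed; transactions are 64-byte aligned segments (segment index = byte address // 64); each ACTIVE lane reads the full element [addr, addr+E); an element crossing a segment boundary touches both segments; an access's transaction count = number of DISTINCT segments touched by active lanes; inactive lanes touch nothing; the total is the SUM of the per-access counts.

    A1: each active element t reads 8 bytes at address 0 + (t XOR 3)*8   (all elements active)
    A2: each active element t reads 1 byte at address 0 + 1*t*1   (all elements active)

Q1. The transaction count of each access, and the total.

A1: 2 transactions
A2: 1 transaction

Answer: 2,1; total 3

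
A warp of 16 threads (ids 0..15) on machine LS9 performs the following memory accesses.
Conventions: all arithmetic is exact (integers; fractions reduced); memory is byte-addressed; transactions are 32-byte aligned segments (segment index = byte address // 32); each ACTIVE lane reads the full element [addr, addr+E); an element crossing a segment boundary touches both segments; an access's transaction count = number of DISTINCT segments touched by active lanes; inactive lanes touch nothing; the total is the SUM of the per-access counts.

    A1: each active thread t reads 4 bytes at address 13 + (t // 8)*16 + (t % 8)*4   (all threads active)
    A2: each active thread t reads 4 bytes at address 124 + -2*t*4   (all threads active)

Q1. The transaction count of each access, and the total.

A1: 2 transactions
A2: 4 transactions

Answer: 2,4; total 6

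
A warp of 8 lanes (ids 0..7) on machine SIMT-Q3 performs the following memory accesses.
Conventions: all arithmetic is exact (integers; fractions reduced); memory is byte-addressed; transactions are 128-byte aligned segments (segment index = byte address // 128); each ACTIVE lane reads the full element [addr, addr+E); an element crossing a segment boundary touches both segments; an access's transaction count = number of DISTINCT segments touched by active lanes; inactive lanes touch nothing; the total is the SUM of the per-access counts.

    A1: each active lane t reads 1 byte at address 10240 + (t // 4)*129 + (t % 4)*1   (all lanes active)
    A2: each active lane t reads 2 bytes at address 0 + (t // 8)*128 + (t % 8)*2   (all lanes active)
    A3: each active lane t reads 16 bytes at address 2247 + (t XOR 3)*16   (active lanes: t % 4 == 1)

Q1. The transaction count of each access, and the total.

A1: 2 transactions
A2: 1 transaction
A3: 2 transactions

Answer: 2,1,2; total 5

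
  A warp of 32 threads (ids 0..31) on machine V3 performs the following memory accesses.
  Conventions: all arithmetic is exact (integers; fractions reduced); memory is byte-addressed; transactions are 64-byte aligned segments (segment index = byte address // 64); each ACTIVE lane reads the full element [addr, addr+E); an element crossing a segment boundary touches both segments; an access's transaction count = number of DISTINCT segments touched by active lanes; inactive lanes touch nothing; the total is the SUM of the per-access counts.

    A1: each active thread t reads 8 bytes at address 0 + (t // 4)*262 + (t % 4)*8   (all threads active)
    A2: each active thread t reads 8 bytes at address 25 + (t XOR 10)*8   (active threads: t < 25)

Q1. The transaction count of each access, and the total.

A1: 10 transactions
A2: 5 transactions

Answer: 10,5; total 15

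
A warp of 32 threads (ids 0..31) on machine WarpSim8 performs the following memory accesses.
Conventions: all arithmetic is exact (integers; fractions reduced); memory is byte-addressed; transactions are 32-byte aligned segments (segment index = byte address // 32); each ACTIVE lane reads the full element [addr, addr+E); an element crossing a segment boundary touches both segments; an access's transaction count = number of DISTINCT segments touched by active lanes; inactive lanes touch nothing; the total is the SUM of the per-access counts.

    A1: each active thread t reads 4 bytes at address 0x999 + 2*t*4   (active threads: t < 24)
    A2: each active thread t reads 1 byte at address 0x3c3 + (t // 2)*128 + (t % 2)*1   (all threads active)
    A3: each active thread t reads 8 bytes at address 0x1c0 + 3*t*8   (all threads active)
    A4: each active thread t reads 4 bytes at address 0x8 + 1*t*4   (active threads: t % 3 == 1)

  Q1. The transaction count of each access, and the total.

A1: 7 transactions
A2: 16 transactions
A3: 24 transactions
A4: 5 transactions

Answer: 7,16,24,5; total 52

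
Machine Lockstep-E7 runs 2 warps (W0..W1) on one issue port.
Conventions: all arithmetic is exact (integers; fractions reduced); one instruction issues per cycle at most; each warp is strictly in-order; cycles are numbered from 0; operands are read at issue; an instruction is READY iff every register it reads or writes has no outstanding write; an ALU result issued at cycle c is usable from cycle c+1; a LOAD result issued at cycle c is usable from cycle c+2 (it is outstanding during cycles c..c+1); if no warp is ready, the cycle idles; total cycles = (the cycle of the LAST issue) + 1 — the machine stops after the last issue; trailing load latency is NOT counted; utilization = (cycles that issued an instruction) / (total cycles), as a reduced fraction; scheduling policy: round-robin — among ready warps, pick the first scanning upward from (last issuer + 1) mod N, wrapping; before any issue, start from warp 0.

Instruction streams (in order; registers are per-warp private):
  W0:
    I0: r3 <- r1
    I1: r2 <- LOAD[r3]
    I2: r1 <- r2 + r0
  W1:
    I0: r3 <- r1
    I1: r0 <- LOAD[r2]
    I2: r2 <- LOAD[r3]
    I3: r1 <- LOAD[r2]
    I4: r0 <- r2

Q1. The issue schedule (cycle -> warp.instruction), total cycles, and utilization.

cycle 0: W0.I0
cycle 1: W1.I0
cycle 2: W0.I1
cycle 3: W1.I1
cycle 4: W0.I2
cycle 5: W1.I2
cycle 6: idle
cycle 7: W1.I3
cycle 8: W1.I4

Answer: 9 cycles, utilization 8/9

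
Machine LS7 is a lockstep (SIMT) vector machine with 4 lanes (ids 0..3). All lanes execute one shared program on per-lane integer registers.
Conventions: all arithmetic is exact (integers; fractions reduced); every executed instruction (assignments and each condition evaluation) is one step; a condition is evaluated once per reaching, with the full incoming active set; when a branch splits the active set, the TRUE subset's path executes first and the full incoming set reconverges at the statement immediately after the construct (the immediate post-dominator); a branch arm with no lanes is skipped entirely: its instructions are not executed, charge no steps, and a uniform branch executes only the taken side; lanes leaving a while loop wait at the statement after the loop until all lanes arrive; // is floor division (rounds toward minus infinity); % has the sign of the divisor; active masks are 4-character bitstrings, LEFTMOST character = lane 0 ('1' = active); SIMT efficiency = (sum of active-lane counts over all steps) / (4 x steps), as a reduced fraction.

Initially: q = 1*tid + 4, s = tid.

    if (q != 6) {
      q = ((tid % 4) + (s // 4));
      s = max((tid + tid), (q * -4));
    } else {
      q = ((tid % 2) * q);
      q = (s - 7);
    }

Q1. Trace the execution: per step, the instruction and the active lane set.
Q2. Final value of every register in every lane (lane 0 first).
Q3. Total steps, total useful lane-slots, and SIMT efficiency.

step 0: eval (q != 6)                1111
step 1: q <- ((tid % 4) + (s // 4))  1101
step 2: s <- max((tid + tid), (q * -4)) 1101
step 3: q <- ((tid % 2) * q)         0010
step 4: q <- (s - 7)                 0010

Answer: 5 steps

q: 0,1,-5,3
s: 0,2,2,6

steps = 5; useful = 12; efficiency = 12/20 = 3/5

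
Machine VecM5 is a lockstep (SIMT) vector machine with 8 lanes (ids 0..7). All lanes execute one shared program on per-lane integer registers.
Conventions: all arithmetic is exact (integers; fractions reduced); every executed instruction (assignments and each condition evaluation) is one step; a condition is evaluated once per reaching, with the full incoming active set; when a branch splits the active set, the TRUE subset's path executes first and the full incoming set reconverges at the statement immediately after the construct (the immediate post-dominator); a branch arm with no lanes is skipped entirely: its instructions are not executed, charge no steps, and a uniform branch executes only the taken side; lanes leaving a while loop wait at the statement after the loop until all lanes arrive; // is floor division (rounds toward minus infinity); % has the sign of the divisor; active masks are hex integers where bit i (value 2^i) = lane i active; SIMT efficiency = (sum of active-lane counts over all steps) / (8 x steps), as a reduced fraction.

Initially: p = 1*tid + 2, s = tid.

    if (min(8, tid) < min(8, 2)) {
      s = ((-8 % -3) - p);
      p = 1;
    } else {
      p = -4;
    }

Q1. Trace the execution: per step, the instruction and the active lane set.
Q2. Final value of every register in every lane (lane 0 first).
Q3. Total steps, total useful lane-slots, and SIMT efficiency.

step 0: eval (min(8, tid) < min(8, 2)) 0xff
step 1: s <- ((-8 % -3) - p)         0x03
step 2: p <- 1                       0x03
step 3: p <- -4                      0xfc

Answer: 4 steps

p: 1,1,-4,-4,-4,-4,-4,-4
s: -4,-5,2,3,4,5,6,7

steps = 4; useful = 18; efficiency = 18/32 = 9/16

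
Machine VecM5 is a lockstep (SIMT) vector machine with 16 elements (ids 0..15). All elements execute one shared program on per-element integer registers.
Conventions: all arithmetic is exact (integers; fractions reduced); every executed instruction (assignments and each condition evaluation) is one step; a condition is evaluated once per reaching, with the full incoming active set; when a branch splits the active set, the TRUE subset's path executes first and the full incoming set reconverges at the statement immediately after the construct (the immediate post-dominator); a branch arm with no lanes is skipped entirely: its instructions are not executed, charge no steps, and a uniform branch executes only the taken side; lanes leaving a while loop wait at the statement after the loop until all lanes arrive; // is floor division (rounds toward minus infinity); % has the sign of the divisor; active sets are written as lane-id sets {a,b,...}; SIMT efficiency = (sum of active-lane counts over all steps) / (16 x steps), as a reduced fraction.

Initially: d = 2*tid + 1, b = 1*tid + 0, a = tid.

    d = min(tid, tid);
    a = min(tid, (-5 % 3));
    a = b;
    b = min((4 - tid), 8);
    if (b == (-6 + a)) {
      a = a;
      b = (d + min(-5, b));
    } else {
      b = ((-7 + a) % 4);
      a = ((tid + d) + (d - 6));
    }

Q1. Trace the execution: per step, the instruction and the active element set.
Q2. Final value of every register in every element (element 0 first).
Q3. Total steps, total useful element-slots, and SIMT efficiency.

step 0: d <- min(tid, tid)           {0,1,2,3,4,5,6,7,8,9,10,11,12,13,14,15}
step 1: a <- min(tid, (-5 % 3))      {0,1,2,3,4,5,6,7,8,9,10,11,12,13,14,15}
step 2: a <- b                       {0,1,2,3,4,5,6,7,8,9,10,11,12,13,14,15}
step 3: b <- min((4 - tid), 8)       {0,1,2,3,4,5,6,7,8,9,10,11,12,13,14,15}
step 4: eval (b == (-6 + a))         {0,1,2,3,4,5,6,7,8,9,10,11,12,13,14,15}
step 5: a <- a                       {5}
step 6: b <- (d + min(-5, b))        {5}
step 7: b <- ((-7 + a) % 4)          {0,1,2,3,4,6,7,8,9,10,11,12,13,14,15}
step 8: a <- ((tid + d) + (d - 6))   {0,1,2,3,4,6,7,8,9,10,11,12,13,14,15}

Answer: 9 steps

d: 0,1,2,3,4,5,6,7,8,9,10,11,12,13,14,15
b: 1,2,3,0,1,0,3,0,1,2,3,0,1,2,3,0
a: -6,-3,0,3,6,5,12,15,18,21,24,27,30,33,36,39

steps = 9; useful = 112; efficiency = 112/144 = 7/9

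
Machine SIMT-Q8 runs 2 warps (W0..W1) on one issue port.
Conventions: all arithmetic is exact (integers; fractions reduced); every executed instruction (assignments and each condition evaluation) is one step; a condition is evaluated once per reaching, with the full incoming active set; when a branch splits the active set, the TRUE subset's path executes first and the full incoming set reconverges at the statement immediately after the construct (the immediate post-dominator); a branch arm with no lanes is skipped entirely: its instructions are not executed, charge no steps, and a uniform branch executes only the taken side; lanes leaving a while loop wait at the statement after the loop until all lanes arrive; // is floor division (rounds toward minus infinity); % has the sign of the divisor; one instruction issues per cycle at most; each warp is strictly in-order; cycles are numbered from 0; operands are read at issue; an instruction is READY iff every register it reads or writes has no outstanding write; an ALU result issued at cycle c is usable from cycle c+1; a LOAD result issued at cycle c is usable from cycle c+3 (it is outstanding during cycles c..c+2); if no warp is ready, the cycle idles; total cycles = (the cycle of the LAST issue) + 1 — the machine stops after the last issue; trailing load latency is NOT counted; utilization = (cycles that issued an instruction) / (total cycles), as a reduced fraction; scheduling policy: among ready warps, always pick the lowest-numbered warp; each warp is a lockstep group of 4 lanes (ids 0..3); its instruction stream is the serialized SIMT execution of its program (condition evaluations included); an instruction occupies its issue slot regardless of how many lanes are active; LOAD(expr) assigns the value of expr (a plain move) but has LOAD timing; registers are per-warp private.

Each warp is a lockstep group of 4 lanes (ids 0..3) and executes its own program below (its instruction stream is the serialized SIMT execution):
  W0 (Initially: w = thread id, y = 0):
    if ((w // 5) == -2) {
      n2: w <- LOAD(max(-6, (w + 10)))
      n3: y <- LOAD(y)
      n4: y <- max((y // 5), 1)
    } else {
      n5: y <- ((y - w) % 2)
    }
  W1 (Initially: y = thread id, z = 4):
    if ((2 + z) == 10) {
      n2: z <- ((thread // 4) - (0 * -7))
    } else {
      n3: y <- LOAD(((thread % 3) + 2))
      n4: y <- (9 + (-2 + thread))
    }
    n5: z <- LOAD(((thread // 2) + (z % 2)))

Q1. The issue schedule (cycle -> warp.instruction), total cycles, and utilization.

cycle 0: W0.I0
cycle 1: W0.I1
cycle 2: W1.I0
cycle 3: W1.I1
cycle 4: idle
cycle 5: idle
cycle 6: W1.I2
cycle 7: W1.I3

Answer: 8 cycles, utilization 3/4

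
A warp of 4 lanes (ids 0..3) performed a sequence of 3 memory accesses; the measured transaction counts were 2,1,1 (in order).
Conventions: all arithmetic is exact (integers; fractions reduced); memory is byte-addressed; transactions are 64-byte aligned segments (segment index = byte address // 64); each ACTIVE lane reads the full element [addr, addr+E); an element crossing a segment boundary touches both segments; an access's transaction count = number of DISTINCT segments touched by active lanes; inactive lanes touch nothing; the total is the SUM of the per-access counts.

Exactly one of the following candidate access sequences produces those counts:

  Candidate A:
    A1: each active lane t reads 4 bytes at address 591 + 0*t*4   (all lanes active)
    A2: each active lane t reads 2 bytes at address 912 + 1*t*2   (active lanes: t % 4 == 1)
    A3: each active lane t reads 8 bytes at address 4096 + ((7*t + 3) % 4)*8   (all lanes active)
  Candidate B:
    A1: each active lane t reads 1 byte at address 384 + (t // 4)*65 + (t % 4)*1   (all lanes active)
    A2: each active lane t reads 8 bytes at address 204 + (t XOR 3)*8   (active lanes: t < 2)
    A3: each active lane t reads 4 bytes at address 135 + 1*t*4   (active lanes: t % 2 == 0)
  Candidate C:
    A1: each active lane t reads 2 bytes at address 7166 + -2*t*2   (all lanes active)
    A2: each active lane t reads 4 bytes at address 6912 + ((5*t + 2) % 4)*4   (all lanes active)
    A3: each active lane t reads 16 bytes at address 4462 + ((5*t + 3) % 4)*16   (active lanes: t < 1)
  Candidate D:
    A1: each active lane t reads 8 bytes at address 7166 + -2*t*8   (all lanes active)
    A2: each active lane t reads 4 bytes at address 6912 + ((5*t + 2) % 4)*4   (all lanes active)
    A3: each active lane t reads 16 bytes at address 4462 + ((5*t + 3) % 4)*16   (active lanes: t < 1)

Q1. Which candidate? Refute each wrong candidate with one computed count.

A: A1 gives 1 transaction, not 2
B: A1 gives 1 transaction, not 2
C: A1 gives 1 transaction, not 2
D: all counts match (2,1,1)

Answer: D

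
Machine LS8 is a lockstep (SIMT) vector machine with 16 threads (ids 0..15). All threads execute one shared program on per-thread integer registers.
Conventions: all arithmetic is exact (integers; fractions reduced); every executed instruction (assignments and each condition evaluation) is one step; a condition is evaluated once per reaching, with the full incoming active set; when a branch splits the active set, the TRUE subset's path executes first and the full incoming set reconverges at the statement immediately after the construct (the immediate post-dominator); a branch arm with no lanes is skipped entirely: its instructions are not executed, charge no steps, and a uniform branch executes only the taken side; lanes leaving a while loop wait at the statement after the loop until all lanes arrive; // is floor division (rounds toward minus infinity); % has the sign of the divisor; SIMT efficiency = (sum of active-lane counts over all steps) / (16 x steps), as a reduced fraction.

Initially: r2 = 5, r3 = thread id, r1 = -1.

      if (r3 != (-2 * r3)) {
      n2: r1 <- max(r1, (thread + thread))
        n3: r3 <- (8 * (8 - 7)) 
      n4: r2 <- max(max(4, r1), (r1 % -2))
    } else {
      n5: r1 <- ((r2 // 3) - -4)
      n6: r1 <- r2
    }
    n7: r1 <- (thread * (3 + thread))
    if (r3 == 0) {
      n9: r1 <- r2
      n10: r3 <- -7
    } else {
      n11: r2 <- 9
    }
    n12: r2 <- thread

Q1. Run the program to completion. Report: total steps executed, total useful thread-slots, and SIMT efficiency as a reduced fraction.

Answer: 12 steps, 128 useful, 2/3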